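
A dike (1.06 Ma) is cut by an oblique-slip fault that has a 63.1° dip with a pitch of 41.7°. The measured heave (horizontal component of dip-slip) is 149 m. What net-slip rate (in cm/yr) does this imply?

dip-slip = heave / cos(dip) = 149 / cos(63.1°) = 329.3 m
net slip = dip-slip / sin(rake) = 329.3 / sin(41.7°) = 495.1 m
rate = 495.1 m / 1.06 Ma = 0.000467 m/yr = 0.0467 cm/yr

0.0467 cm/yr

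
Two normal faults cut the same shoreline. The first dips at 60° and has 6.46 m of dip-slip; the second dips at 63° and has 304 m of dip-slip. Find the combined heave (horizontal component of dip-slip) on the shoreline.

141 m

heave_A = 6.46 × cos(60°) = 3.230 m
heave_B = 304 × cos(63°) = 138 m
total = 3.230 + 138 = 141 m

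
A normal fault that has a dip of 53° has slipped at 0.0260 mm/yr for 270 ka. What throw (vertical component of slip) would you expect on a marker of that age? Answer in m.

dip-slip = rate × time = 0.0260 mm/yr × 270 ka = 7.020 m
throw = dip-slip × sin(dip) = 7.020 × sin(53°) = 5.61 m

5.61 m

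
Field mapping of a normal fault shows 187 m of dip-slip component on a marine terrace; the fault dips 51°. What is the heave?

heave = dip-slip × cos(dip) = 187 m × cos(51°) = 118 m

118 m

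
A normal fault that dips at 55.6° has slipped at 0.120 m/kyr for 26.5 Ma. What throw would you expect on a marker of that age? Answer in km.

2.62 km

dip-slip = rate × time = 0.120 m/kyr × 26.5 Ma = 3180 m
throw = dip-slip × sin(dip) = 3180 × sin(55.6°) = 2620 m = 2.62 km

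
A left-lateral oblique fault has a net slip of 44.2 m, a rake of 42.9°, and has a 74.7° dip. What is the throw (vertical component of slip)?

dip-slip = net slip × sin(rake) = 44.2 m × sin(42.9°) = 30.09 m
throw = dip-slip × sin(dip) = 30.09 × sin(74.7°) = 29 m

29 m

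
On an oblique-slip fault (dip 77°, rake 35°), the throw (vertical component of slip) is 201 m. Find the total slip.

360 m

dip-slip = throw / sin(dip) = 201 / sin(77°) = 206.3 m
net slip = dip-slip / sin(rake) = 206.3 / sin(35°) = 360 m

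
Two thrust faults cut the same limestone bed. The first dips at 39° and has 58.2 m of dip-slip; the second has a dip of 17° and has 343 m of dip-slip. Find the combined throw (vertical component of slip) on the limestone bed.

137 m

throw_A = 58.2 × sin(39°) = 36.63 m
throw_B = 343 × sin(17°) = 100.3 m
total = 36.63 + 100.3 = 137 m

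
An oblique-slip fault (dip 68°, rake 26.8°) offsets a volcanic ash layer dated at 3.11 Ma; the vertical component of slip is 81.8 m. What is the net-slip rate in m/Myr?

dip-slip = throw / sin(dip) = 81.8 / sin(68°) = 88.22 m
net slip = dip-slip / sin(rake) = 88.22 / sin(26.8°) = 195.7 m
rate = 195.7 m / 3.11 Ma = 0.0000629 m/yr = 62.9 m/Myr

62.9 m/Myr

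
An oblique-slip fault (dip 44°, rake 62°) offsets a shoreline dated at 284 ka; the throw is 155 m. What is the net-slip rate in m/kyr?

0.890 m/kyr

dip-slip = throw / sin(dip) = 155 / sin(44°) = 223.1 m
net slip = dip-slip / sin(rake) = 223.1 / sin(62°) = 252.7 m
rate = 252.7 m / 284 ka = 0.000890 m/yr = 0.890 m/kyr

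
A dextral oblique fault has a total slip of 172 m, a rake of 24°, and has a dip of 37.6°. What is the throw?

dip-slip = net slip × sin(rake) = 172 m × sin(24°) = 69.96 m
throw = dip-slip × sin(dip) = 69.96 × sin(37.6°) = 42.7 m

42.7 m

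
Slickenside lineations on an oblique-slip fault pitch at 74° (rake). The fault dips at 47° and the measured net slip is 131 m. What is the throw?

92.1 m

dip-slip = net slip × sin(rake) = 131 m × sin(74°) = 125.9 m
throw = dip-slip × sin(dip) = 125.9 × sin(47°) = 92.1 m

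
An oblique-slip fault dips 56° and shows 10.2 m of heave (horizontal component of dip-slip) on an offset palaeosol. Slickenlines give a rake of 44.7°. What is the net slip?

25.9 m

dip-slip = heave / cos(dip) = 10.2 / cos(56°) = 18.24 m
net slip = dip-slip / sin(rake) = 18.24 / sin(44.7°) = 25.9 m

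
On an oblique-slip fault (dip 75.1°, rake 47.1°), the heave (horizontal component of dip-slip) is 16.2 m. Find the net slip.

dip-slip = heave / cos(dip) = 16.2 / cos(75.1°) = 63 m
net slip = dip-slip / sin(rake) = 63 / sin(47.1°) = 86 m

86 m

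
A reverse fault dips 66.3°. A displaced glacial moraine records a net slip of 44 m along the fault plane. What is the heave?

heave = dip-slip × cos(dip) = 44 m × cos(66.3°) = 17.7 m

17.7 m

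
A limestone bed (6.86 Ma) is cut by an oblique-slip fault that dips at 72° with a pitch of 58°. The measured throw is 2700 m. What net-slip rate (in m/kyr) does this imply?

dip-slip = throw / sin(dip) = 2700 / sin(72°) = 2839 m
net slip = dip-slip / sin(rake) = 2839 / sin(58°) = 3348 m
rate = 3348 m / 6.86 Ma = 0.000488 m/yr = 0.488 m/kyr

0.488 m/kyr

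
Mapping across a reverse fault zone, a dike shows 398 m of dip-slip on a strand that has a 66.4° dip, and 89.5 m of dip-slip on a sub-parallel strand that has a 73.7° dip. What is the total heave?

184 m

heave_A = 398 × cos(66.4°) = 159.3 m
heave_B = 89.5 × cos(73.7°) = 25.12 m
total = 159.3 + 25.12 = 184 m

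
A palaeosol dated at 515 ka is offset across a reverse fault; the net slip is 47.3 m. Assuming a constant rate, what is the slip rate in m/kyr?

0.0918 m/kyr

rate = 47.3 m / 515 ka = 0.0000918 m/yr = 0.0918 m/kyr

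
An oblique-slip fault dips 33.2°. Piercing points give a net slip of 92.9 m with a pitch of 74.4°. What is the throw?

49 m

dip-slip = net slip × sin(rake) = 92.9 m × sin(74.4°) = 89.48 m
throw = dip-slip × sin(dip) = 89.48 × sin(33.2°) = 49 m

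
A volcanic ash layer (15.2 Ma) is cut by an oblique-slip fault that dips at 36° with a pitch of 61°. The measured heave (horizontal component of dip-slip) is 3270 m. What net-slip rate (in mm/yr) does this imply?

0.304 mm/yr

dip-slip = heave / cos(dip) = 3270 / cos(36°) = 4042 m
net slip = dip-slip / sin(rake) = 4042 / sin(61°) = 4621 m
rate = 4621 m / 15.2 Ma = 0.000304 m/yr = 0.304 mm/yr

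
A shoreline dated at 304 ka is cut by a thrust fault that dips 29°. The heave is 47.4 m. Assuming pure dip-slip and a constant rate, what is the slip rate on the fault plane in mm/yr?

0.178 mm/yr

dip-slip = heave / cos(dip) = 47.4 m / cos(29°) = 54.19 m
rate = 54.19 m / 304 ka = 0.000178 m/yr = 0.178 mm/yr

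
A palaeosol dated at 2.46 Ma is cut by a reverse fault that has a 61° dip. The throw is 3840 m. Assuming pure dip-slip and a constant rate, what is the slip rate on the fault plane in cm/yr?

0.178 cm/yr

dip-slip = throw / sin(dip) = 3840 m / sin(61°) = 4390 m
rate = 4390 m / 2.46 Ma = 0.00178 m/yr = 0.178 cm/yr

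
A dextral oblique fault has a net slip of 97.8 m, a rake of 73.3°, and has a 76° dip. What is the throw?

90.9 m

dip-slip = net slip × sin(rake) = 97.8 m × sin(73.3°) = 93.68 m
throw = dip-slip × sin(dip) = 93.68 × sin(76°) = 90.9 m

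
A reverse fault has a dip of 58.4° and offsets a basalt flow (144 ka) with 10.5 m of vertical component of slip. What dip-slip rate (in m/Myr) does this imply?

85.6 m/Myr

dip-slip = throw / sin(dip) = 10.5 m / sin(58.4°) = 12.33 m
rate = 12.33 m / 144 ka = 0.0000856 m/yr = 85.6 m/Myr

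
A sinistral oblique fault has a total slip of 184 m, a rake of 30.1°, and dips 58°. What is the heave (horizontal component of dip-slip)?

dip-slip = net slip × sin(rake) = 184 m × sin(30.1°) = 92.28 m
heave = dip-slip × cos(dip) = 92.28 × cos(58°) = 48.9 m

48.9 m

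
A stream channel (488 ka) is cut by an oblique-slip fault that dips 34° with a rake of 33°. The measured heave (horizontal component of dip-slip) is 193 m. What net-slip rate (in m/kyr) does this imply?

dip-slip = heave / cos(dip) = 193 / cos(34°) = 232.8 m
net slip = dip-slip / sin(rake) = 232.8 / sin(33°) = 427.4 m
rate = 427.4 m / 488 ka = 0.000876 m/yr = 0.876 m/kyr

0.876 m/kyr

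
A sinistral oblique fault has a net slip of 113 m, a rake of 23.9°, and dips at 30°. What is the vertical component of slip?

22.9 m

dip-slip = net slip × sin(rake) = 113 m × sin(23.9°) = 45.78 m
throw = dip-slip × sin(dip) = 45.78 × sin(30°) = 22.9 m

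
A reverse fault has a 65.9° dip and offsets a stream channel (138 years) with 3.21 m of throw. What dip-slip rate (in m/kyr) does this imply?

25.5 m/kyr

dip-slip = throw / sin(dip) = 3.21 m / sin(65.9°) = 3.517 m
rate = 3.517 m / 138 years = 0.0255 m/yr = 25.5 m/kyr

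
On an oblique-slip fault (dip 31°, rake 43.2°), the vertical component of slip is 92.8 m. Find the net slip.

263 m

dip-slip = throw / sin(dip) = 92.8 / sin(31°) = 180.2 m
net slip = dip-slip / sin(rake) = 180.2 / sin(43.2°) = 263 m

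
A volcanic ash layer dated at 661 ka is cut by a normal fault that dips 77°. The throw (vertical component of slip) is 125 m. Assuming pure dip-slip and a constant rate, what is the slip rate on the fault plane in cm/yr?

0.0194 cm/yr

dip-slip = throw / sin(dip) = 125 m / sin(77°) = 128.3 m
rate = 128.3 m / 661 ka = 0.000194 m/yr = 0.0194 cm/yr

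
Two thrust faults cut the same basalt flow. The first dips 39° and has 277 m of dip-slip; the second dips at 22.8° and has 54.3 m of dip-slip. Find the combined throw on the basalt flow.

195 m

throw_A = 277 × sin(39°) = 174.3 m
throw_B = 54.3 × sin(22.8°) = 21.04 m
total = 174.3 + 21.04 = 195 m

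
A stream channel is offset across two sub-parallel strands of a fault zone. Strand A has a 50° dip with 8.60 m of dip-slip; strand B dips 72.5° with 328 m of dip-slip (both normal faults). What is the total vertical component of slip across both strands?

319 m

throw_A = 8.60 × sin(50°) = 6.588 m
throw_B = 328 × sin(72.5°) = 312.8 m
total = 6.588 + 312.8 = 319 m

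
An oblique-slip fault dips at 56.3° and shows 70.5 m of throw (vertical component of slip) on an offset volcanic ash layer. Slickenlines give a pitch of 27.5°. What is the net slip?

dip-slip = throw / sin(dip) = 70.5 / sin(56.3°) = 84.74 m
net slip = dip-slip / sin(rake) = 84.74 / sin(27.5°) = 184 m

184 m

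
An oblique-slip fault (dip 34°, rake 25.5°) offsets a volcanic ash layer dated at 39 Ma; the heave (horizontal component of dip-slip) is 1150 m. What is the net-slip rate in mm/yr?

0.0826 mm/yr

dip-slip = heave / cos(dip) = 1150 / cos(34°) = 1387 m
net slip = dip-slip / sin(rake) = 1387 / sin(25.5°) = 3222 m
rate = 3222 m / 39 Ma = 0.0000826 m/yr = 0.0826 mm/yr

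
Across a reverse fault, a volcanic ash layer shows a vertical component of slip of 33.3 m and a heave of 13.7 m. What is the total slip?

net slip = √(throw² + heave²) = √(33.3² + 13.7²) = 36 m

36 m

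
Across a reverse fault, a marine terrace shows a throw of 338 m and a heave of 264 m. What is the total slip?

net slip = √(throw² + heave²) = √(338² + 264²) = 429 m

429 m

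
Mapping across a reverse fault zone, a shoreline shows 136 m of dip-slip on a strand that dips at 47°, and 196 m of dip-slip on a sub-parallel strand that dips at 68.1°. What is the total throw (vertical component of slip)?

throw_A = 136 × sin(47°) = 99.46 m
throw_B = 196 × sin(68.1°) = 181.9 m
total = 99.46 + 181.9 = 281 m

281 m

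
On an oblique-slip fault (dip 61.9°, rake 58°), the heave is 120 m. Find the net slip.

dip-slip = heave / cos(dip) = 120 / cos(61.9°) = 254.8 m
net slip = dip-slip / sin(rake) = 254.8 / sin(58°) = 300 m

300 m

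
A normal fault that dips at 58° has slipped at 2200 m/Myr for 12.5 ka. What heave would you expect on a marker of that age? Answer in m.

dip-slip = rate × time = 2200 m/Myr × 12.5 ka = 27.50 m
heave = dip-slip × cos(dip) = 27.50 × cos(58°) = 14.6 m

14.6 m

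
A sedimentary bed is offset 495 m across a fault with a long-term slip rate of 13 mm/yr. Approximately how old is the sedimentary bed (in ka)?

age = offset / rate = 495 m / (13 mm/yr) = 38100 yr = 38.1 ka

38.1 ka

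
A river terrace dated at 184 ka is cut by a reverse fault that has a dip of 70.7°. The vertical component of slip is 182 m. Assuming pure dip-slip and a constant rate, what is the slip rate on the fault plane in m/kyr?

dip-slip = throw / sin(dip) = 182 m / sin(70.7°) = 192.8 m
rate = 192.8 m / 184 ka = 0.00105 m/yr = 1.05 m/kyr

1.05 m/kyr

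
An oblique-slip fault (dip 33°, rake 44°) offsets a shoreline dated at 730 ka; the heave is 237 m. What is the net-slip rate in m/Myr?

557 m/Myr

dip-slip = heave / cos(dip) = 237 / cos(33°) = 282.6 m
net slip = dip-slip / sin(rake) = 282.6 / sin(44°) = 406.8 m
rate = 406.8 m / 730 ka = 0.000557 m/yr = 557 m/Myr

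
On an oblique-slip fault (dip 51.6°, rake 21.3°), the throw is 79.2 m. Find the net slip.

dip-slip = throw / sin(dip) = 79.2 / sin(51.6°) = 101.1 m
net slip = dip-slip / sin(rake) = 101.1 / sin(21.3°) = 278 m

278 m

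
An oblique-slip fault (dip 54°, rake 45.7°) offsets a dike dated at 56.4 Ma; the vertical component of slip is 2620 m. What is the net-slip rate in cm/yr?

0.00802 cm/yr

dip-slip = throw / sin(dip) = 2620 / sin(54°) = 3238 m
net slip = dip-slip / sin(rake) = 3238 / sin(45.7°) = 4525 m
rate = 4525 m / 56.4 Ma = 0.0000802 m/yr = 0.00802 cm/yr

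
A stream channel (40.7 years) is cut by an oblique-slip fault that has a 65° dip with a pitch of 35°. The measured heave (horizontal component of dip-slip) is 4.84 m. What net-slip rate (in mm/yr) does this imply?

491 mm/yr

dip-slip = heave / cos(dip) = 4.84 / cos(65°) = 11.45 m
net slip = dip-slip / sin(rake) = 11.45 / sin(35°) = 19.97 m
rate = 19.97 m / 40.7 years = 0.491 m/yr = 491 mm/yr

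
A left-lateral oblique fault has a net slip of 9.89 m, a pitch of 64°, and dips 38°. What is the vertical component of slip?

5.47 m

dip-slip = net slip × sin(rake) = 9.89 m × sin(64°) = 8.889 m
throw = dip-slip × sin(dip) = 8.889 × sin(38°) = 5.47 m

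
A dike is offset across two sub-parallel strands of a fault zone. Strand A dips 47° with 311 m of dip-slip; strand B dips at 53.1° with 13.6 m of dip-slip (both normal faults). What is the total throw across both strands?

238 m

throw_A = 311 × sin(47°) = 227.5 m
throw_B = 13.6 × sin(53.1°) = 10.88 m
total = 227.5 + 10.88 = 238 m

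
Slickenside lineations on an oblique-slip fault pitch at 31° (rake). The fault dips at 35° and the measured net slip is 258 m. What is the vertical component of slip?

dip-slip = net slip × sin(rake) = 258 m × sin(31°) = 132.9 m
throw = dip-slip × sin(dip) = 132.9 × sin(35°) = 76.2 m

76.2 m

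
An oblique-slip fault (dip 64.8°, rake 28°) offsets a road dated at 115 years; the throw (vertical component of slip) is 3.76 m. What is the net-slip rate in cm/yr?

7.70 cm/yr

dip-slip = throw / sin(dip) = 3.76 / sin(64.8°) = 4.155 m
net slip = dip-slip / sin(rake) = 4.155 / sin(28°) = 8.851 m
rate = 8.851 m / 115 years = 0.0770 m/yr = 7.70 cm/yr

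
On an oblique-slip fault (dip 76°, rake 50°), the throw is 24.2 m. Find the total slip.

32.6 m

dip-slip = throw / sin(dip) = 24.2 / sin(76°) = 24.94 m
net slip = dip-slip / sin(rake) = 24.94 / sin(50°) = 32.6 m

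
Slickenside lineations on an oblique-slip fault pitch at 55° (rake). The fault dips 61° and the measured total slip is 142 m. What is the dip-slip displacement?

dip-slip = net slip × sin(rake) = 142 m × sin(55°) = 116 m

116 m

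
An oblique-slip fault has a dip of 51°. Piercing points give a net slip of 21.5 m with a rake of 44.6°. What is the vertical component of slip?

dip-slip = net slip × sin(rake) = 21.5 m × sin(44.6°) = 15.10 m
throw = dip-slip × sin(dip) = 15.10 × sin(51°) = 11.7 m

11.7 m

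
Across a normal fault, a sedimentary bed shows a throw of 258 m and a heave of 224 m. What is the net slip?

342 m

net slip = √(throw² + heave²) = √(258² + 224²) = 342 m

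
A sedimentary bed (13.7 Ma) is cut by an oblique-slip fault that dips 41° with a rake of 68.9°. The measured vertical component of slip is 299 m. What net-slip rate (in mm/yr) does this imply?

0.0357 mm/yr

dip-slip = throw / sin(dip) = 299 / sin(41°) = 455.8 m
net slip = dip-slip / sin(rake) = 455.8 / sin(68.9°) = 488.5 m
rate = 488.5 m / 13.7 Ma = 0.0000357 m/yr = 0.0357 mm/yr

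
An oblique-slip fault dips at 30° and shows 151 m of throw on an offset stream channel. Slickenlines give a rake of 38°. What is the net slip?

491 m

dip-slip = throw / sin(dip) = 151 / sin(30°) = 302 m
net slip = dip-slip / sin(rake) = 302 / sin(38°) = 491 m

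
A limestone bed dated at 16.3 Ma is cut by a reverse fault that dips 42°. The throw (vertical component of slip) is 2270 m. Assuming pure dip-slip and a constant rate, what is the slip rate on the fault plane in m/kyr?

dip-slip = throw / sin(dip) = 2270 m / sin(42°) = 3392 m
rate = 3392 m / 16.3 Ma = 0.000208 m/yr = 0.208 m/kyr

0.208 m/kyr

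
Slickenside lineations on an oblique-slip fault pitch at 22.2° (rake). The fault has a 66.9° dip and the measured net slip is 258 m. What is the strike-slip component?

239 m

strike-slip = net slip × cos(rake) = 258 m × cos(22.2°) = 239 m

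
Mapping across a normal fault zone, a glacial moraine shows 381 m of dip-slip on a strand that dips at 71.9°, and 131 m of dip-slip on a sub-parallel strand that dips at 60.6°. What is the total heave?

heave_A = 381 × cos(71.9°) = 118.4 m
heave_B = 131 × cos(60.6°) = 64.31 m
total = 118.4 + 64.31 = 183 m

183 m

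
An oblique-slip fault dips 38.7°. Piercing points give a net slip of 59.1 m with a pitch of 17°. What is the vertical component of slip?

10.8 m

dip-slip = net slip × sin(rake) = 59.1 m × sin(17°) = 17.28 m
throw = dip-slip × sin(dip) = 17.28 × sin(38.7°) = 10.8 m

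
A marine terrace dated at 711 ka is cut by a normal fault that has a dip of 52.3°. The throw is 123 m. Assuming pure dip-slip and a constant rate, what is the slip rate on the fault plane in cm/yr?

0.0219 cm/yr

dip-slip = throw / sin(dip) = 123 m / sin(52.3°) = 155.5 m
rate = 155.5 m / 711 ka = 0.000219 m/yr = 0.0219 cm/yr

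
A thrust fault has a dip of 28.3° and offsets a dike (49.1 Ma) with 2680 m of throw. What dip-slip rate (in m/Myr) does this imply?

dip-slip = throw / sin(dip) = 2680 m / sin(28.3°) = 5653 m
rate = 5653 m / 49.1 Ma = 0.000115 m/yr = 115 m/Myr

115 m/Myr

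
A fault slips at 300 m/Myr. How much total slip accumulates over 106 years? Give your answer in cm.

slip = rate × time = 300 m/Myr × 106 years = 0.0318 m = 3.18 cm

3.18 cm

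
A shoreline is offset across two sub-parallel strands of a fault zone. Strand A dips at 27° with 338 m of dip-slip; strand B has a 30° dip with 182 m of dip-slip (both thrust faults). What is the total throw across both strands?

244 m

throw_A = 338 × sin(27°) = 153.4 m
throw_B = 182 × sin(30°) = 91 m
total = 153.4 + 91 = 244 m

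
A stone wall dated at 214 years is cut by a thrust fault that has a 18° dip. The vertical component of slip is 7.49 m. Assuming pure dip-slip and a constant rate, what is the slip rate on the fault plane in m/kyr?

113 m/kyr

dip-slip = throw / sin(dip) = 7.49 m / sin(18°) = 24.24 m
rate = 24.24 m / 214 years = 0.113 m/yr = 113 m/kyr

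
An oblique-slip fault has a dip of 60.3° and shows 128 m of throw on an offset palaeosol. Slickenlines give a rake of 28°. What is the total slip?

dip-slip = throw / sin(dip) = 128 / sin(60.3°) = 147.4 m
net slip = dip-slip / sin(rake) = 147.4 / sin(28°) = 314 m

314 m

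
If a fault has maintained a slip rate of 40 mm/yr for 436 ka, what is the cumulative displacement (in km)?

17.4 km

slip = rate × time = 40 mm/yr × 436 ka = 17400 m = 17.4 km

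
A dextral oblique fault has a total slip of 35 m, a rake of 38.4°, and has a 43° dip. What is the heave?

15.9 m

dip-slip = net slip × sin(rake) = 35 m × sin(38.4°) = 21.74 m
heave = dip-slip × cos(dip) = 21.74 × cos(43°) = 15.9 m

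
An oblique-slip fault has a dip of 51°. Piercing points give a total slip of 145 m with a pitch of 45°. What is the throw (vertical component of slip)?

79.7 m

dip-slip = net slip × sin(rake) = 145 m × sin(45°) = 102.5 m
throw = dip-slip × sin(dip) = 102.5 × sin(51°) = 79.7 m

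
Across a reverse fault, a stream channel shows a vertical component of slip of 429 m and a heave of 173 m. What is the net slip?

463 m

net slip = √(throw² + heave²) = √(429² + 173²) = 463 m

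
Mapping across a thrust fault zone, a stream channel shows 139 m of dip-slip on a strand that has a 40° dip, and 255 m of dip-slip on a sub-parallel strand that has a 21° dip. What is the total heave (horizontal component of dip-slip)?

heave_A = 139 × cos(40°) = 106.5 m
heave_B = 255 × cos(21°) = 238.1 m
total = 106.5 + 238.1 = 345 m

345 m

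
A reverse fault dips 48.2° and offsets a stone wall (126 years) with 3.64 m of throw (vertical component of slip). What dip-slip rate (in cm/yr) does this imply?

dip-slip = throw / sin(dip) = 3.64 m / sin(48.2°) = 4.883 m
rate = 4.883 m / 126 years = 0.0388 m/yr = 3.88 cm/yr

3.88 cm/yr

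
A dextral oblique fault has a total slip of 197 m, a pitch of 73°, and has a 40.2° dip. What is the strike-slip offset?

strike-slip = net slip × cos(rake) = 197 m × cos(73°) = 57.6 m

57.6 m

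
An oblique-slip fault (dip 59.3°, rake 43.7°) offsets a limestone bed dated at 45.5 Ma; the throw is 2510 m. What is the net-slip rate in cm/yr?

0.00929 cm/yr

dip-slip = throw / sin(dip) = 2510 / sin(59.3°) = 2919 m
net slip = dip-slip / sin(rake) = 2919 / sin(43.7°) = 4225 m
rate = 4225 m / 45.5 Ma = 0.0000929 m/yr = 0.00929 cm/yr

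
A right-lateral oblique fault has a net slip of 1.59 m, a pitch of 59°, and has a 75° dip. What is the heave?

0.353 m

dip-slip = net slip × sin(rake) = 1.59 m × sin(59°) = 1.363 m
heave = dip-slip × cos(dip) = 1.363 × cos(75°) = 0.353 m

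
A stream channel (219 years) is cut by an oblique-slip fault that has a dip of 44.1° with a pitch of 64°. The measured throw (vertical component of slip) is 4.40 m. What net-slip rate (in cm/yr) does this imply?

dip-slip = throw / sin(dip) = 4.40 / sin(44.1°) = 6.323 m
net slip = dip-slip / sin(rake) = 6.323 / sin(64°) = 7.035 m
rate = 7.035 m / 219 years = 0.0321 m/yr = 3.21 cm/yr

3.21 cm/yr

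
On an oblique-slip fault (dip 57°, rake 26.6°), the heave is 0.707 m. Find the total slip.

2.90 m

dip-slip = heave / cos(dip) = 0.707 / cos(57°) = 1.298 m
net slip = dip-slip / sin(rake) = 1.298 / sin(26.6°) = 2.90 m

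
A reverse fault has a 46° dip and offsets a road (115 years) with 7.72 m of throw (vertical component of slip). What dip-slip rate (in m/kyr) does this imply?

dip-slip = throw / sin(dip) = 7.72 m / sin(46°) = 10.73 m
rate = 10.73 m / 115 years = 0.0933 m/yr = 93.3 m/kyr

93.3 m/kyr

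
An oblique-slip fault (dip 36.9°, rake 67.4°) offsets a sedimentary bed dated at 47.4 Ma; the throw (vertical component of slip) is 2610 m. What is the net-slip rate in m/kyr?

0.0993 m/kyr

dip-slip = throw / sin(dip) = 2610 / sin(36.9°) = 4347 m
net slip = dip-slip / sin(rake) = 4347 / sin(67.4°) = 4709 m
rate = 4709 m / 47.4 Ma = 0.0000993 m/yr = 0.0993 m/kyr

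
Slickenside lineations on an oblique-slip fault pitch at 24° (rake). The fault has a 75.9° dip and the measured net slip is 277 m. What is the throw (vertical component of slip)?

dip-slip = net slip × sin(rake) = 277 m × sin(24°) = 112.7 m
throw = dip-slip × sin(dip) = 112.7 × sin(75.9°) = 109 m

109 m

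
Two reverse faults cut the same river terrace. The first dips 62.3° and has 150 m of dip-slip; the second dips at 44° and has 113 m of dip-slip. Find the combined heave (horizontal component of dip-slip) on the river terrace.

151 m

heave_A = 150 × cos(62.3°) = 69.73 m
heave_B = 113 × cos(44°) = 81.29 m
total = 69.73 + 81.29 = 151 m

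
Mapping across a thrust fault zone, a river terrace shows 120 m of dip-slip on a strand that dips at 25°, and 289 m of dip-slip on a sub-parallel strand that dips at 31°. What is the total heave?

heave_A = 120 × cos(25°) = 108.8 m
heave_B = 289 × cos(31°) = 247.7 m
total = 108.8 + 247.7 = 356 m

356 m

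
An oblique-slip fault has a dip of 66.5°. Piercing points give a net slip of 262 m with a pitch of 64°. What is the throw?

216 m

dip-slip = net slip × sin(rake) = 262 m × sin(64°) = 235.5 m
throw = dip-slip × sin(dip) = 235.5 × sin(66.5°) = 216 m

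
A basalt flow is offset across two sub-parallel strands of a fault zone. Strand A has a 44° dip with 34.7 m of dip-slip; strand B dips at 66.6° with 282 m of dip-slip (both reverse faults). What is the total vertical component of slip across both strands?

throw_A = 34.7 × sin(44°) = 24.10 m
throw_B = 282 × sin(66.6°) = 258.8 m
total = 24.10 + 258.8 = 283 m

283 m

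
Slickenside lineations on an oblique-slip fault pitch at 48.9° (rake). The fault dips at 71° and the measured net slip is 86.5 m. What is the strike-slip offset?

56.9 m

strike-slip = net slip × cos(rake) = 86.5 m × cos(48.9°) = 56.9 m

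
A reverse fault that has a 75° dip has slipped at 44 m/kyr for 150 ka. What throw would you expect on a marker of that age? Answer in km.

6.38 km

dip-slip = rate × time = 44 m/kyr × 150 ka = 6600 m
throw = dip-slip × sin(dip) = 6600 × sin(75°) = 6380 m = 6.38 km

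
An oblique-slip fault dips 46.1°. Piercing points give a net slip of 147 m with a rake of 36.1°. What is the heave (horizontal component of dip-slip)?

dip-slip = net slip × sin(rake) = 147 m × sin(36.1°) = 86.61 m
heave = dip-slip × cos(dip) = 86.61 × cos(46.1°) = 60.1 m

60.1 m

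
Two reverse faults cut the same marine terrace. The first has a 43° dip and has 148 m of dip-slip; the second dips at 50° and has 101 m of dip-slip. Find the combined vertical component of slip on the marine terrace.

178 m

throw_A = 148 × sin(43°) = 100.9 m
throw_B = 101 × sin(50°) = 77.37 m
total = 100.9 + 77.37 = 178 m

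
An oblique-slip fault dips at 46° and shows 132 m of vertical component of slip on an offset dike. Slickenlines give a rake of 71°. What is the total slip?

dip-slip = throw / sin(dip) = 132 / sin(46°) = 183.5 m
net slip = dip-slip / sin(rake) = 183.5 / sin(71°) = 194 m

194 m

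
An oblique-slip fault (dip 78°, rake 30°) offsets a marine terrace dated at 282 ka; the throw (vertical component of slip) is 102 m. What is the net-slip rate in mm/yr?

dip-slip = throw / sin(dip) = 102 / sin(78°) = 104.3 m
net slip = dip-slip / sin(rake) = 104.3 / sin(30°) = 208.6 m
rate = 208.6 m / 282 ka = 0.000740 m/yr = 0.740 mm/yr

0.740 mm/yr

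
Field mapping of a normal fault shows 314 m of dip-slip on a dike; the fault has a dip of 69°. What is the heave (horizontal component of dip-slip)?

heave = dip-slip × cos(dip) = 314 m × cos(69°) = 113 m

113 m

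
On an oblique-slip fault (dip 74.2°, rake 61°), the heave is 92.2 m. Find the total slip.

dip-slip = heave / cos(dip) = 92.2 / cos(74.2°) = 338.6 m
net slip = dip-slip / sin(rake) = 338.6 / sin(61°) = 387 m

387 m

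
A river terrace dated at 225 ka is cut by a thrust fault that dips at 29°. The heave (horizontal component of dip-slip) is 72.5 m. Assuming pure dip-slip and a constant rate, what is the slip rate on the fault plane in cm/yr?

0.0368 cm/yr

dip-slip = heave / cos(dip) = 72.5 m / cos(29°) = 82.89 m
rate = 82.89 m / 225 ka = 0.000368 m/yr = 0.0368 cm/yr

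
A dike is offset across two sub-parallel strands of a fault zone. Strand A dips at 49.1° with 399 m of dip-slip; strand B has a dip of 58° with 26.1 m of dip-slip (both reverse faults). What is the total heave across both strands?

heave_A = 399 × cos(49.1°) = 261.2 m
heave_B = 26.1 × cos(58°) = 13.83 m
total = 261.2 + 13.83 = 275 m

275 m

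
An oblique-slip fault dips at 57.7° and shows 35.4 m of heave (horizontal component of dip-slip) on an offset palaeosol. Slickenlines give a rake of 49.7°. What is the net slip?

86.9 m

dip-slip = heave / cos(dip) = 35.4 / cos(57.7°) = 66.25 m
net slip = dip-slip / sin(rake) = 66.25 / sin(49.7°) = 86.9 m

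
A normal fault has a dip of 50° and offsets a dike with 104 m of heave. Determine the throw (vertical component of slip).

throw = heave × tan(dip) = 104 × tan(50°) = 124 m

124 m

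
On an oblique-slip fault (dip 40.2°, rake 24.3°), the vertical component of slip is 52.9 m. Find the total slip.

199 m

dip-slip = throw / sin(dip) = 52.9 / sin(40.2°) = 81.96 m
net slip = dip-slip / sin(rake) = 81.96 / sin(24.3°) = 199 m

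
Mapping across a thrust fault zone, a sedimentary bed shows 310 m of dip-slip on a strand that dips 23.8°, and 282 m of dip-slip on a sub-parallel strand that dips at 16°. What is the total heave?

heave_A = 310 × cos(23.8°) = 283.6 m
heave_B = 282 × cos(16°) = 271.1 m
total = 283.6 + 271.1 = 555 m

555 m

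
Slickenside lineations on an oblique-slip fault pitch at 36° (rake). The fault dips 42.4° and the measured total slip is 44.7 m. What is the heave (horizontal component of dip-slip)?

19.4 m

dip-slip = net slip × sin(rake) = 44.7 m × sin(36°) = 26.27 m
heave = dip-slip × cos(dip) = 26.27 × cos(42.4°) = 19.4 m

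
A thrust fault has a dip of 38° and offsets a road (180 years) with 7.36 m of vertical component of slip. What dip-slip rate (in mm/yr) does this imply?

dip-slip = throw / sin(dip) = 7.36 m / sin(38°) = 11.95 m
rate = 11.95 m / 180 years = 0.0664 m/yr = 66.4 mm/yr

66.4 mm/yr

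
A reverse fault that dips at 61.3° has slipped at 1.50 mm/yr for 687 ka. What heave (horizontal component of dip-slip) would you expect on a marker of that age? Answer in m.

495 m

dip-slip = rate × time = 1.50 mm/yr × 687 ka = 1030 m
heave = dip-slip × cos(dip) = 1030 × cos(61.3°) = 495 m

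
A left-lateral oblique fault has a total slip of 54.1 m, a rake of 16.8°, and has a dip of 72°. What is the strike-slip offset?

strike-slip = net slip × cos(rake) = 54.1 m × cos(16.8°) = 51.8 m

51.8 m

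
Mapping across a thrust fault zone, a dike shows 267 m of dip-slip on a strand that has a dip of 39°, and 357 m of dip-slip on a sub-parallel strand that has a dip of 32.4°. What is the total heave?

509 m

heave_A = 267 × cos(39°) = 207.5 m
heave_B = 357 × cos(32.4°) = 301.4 m
total = 207.5 + 301.4 = 509 m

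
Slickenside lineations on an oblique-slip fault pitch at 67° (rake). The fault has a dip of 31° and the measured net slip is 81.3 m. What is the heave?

64.1 m

dip-slip = net slip × sin(rake) = 81.3 m × sin(67°) = 74.84 m
heave = dip-slip × cos(dip) = 74.84 × cos(31°) = 64.1 m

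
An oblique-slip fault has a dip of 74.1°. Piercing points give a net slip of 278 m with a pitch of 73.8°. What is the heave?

73.1 m

dip-slip = net slip × sin(rake) = 278 m × sin(73.8°) = 267 m
heave = dip-slip × cos(dip) = 267 × cos(74.1°) = 73.1 m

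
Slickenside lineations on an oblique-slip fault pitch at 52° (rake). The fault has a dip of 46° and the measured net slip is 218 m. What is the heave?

119 m

dip-slip = net slip × sin(rake) = 218 m × sin(52°) = 171.8 m
heave = dip-slip × cos(dip) = 171.8 × cos(46°) = 119 m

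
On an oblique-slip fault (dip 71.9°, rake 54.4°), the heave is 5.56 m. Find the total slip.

22 m

dip-slip = heave / cos(dip) = 5.56 / cos(71.9°) = 17.90 m
net slip = dip-slip / sin(rake) = 17.90 / sin(54.4°) = 22 m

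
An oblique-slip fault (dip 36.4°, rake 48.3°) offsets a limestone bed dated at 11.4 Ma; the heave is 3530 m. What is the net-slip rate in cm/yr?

dip-slip = heave / cos(dip) = 3530 / cos(36.4°) = 4386 m
net slip = dip-slip / sin(rake) = 4386 / sin(48.3°) = 5874 m
rate = 5874 m / 11.4 Ma = 0.000515 m/yr = 0.0515 cm/yr

0.0515 cm/yr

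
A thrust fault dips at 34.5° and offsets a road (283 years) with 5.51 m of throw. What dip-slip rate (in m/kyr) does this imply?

34.4 m/kyr

dip-slip = throw / sin(dip) = 5.51 m / sin(34.5°) = 9.728 m
rate = 9.728 m / 283 years = 0.0344 m/yr = 34.4 m/kyr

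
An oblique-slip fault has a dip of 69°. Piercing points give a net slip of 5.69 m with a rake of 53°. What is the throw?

dip-slip = net slip × sin(rake) = 5.69 m × sin(53°) = 4.544 m
throw = dip-slip × sin(dip) = 4.544 × sin(69°) = 4.24 m

4.24 m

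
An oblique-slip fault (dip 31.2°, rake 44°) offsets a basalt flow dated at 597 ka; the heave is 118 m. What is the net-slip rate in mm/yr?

0.333 mm/yr

dip-slip = heave / cos(dip) = 118 / cos(31.2°) = 138 m
net slip = dip-slip / sin(rake) = 138 / sin(44°) = 198.6 m
rate = 198.6 m / 597 ka = 0.000333 m/yr = 0.333 mm/yr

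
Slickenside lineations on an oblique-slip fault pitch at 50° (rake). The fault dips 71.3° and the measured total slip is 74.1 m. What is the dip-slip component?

56.8 m

dip-slip = net slip × sin(rake) = 74.1 m × sin(50°) = 56.8 m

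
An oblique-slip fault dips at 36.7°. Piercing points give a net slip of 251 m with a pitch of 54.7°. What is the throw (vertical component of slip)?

dip-slip = net slip × sin(rake) = 251 m × sin(54.7°) = 204.9 m
throw = dip-slip × sin(dip) = 204.9 × sin(36.7°) = 122 m

122 m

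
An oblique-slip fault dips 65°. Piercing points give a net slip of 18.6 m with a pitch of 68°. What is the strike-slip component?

strike-slip = net slip × cos(rake) = 18.6 m × cos(68°) = 6.97 m

6.97 m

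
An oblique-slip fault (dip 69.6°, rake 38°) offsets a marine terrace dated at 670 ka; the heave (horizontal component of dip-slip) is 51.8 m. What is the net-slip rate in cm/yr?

0.0360 cm/yr

dip-slip = heave / cos(dip) = 51.8 / cos(69.6°) = 148.6 m
net slip = dip-slip / sin(rake) = 148.6 / sin(38°) = 241.4 m
rate = 241.4 m / 670 ka = 0.000360 m/yr = 0.0360 cm/yr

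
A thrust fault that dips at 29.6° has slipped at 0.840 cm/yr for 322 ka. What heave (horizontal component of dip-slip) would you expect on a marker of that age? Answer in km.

dip-slip = rate × time = 0.840 cm/yr × 322 ka = 2705 m
heave = dip-slip × cos(dip) = 2705 × cos(29.6°) = 2350 m = 2.35 km

2.35 km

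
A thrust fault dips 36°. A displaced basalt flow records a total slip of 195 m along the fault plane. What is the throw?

115 m

throw = dip-slip × sin(dip) = 195 m × sin(36°) = 115 m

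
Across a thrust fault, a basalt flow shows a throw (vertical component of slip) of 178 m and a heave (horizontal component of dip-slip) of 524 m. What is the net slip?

net slip = √(throw² + heave²) = √(178² + 524²) = 553 m

553 m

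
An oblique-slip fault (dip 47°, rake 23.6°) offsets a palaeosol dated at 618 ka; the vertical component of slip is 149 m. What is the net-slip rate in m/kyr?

0.823 m/kyr

dip-slip = throw / sin(dip) = 149 / sin(47°) = 203.7 m
net slip = dip-slip / sin(rake) = 203.7 / sin(23.6°) = 508.9 m
rate = 508.9 m / 618 ka = 0.000823 m/yr = 0.823 m/kyr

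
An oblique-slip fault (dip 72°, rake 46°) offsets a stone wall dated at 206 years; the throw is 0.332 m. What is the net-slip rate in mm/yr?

2.36 mm/yr

dip-slip = throw / sin(dip) = 0.332 / sin(72°) = 0.3491 m
net slip = dip-slip / sin(rake) = 0.3491 / sin(46°) = 0.4853 m
rate = 0.4853 m / 206 years = 0.00236 m/yr = 2.36 mm/yr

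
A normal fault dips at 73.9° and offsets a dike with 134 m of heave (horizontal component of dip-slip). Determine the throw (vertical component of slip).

464 m

throw = heave × tan(dip) = 134 × tan(73.9°) = 464 m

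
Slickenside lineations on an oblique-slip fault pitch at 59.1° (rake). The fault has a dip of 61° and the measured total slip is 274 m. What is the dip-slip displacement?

dip-slip = net slip × sin(rake) = 274 m × sin(59.1°) = 235 m

235 m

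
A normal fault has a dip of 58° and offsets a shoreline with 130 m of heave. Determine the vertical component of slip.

throw = heave × tan(dip) = 130 × tan(58°) = 208 m

208 m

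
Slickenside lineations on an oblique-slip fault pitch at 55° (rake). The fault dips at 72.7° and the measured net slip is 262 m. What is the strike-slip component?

150 m

strike-slip = net slip × cos(rake) = 262 m × cos(55°) = 150 m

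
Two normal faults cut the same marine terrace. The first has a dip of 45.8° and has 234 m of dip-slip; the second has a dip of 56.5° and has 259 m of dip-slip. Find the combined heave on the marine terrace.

heave_A = 234 × cos(45.8°) = 163.1 m
heave_B = 259 × cos(56.5°) = 143 m
total = 163.1 + 143 = 306 m

306 m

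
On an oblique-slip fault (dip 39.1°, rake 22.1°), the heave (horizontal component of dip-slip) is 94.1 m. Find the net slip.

dip-slip = heave / cos(dip) = 94.1 / cos(39.1°) = 121.3 m
net slip = dip-slip / sin(rake) = 121.3 / sin(22.1°) = 322 m

322 m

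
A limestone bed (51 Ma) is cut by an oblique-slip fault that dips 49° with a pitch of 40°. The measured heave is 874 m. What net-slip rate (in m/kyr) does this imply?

0.0406 m/kyr

dip-slip = heave / cos(dip) = 874 / cos(49°) = 1332 m
net slip = dip-slip / sin(rake) = 1332 / sin(40°) = 2073 m
rate = 2073 m / 51 Ma = 0.0000406 m/yr = 0.0406 m/kyr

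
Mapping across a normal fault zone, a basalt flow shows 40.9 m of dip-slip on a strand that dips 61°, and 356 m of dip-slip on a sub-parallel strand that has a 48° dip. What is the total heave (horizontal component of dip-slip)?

258 m

heave_A = 40.9 × cos(61°) = 19.83 m
heave_B = 356 × cos(48°) = 238.2 m
total = 19.83 + 238.2 = 258 m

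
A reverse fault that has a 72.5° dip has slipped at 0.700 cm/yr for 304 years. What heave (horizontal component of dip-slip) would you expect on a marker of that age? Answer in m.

0.640 m

dip-slip = rate × time = 0.700 cm/yr × 304 years = 2.128 m
heave = dip-slip × cos(dip) = 2.128 × cos(72.5°) = 0.640 m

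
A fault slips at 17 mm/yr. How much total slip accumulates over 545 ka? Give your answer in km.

9.27 km

slip = rate × time = 17 mm/yr × 545 ka = 9260 m = 9.27 km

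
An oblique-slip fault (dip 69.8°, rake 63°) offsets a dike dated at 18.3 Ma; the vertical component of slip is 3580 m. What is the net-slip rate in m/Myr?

dip-slip = throw / sin(dip) = 3580 / sin(69.8°) = 3815 m
net slip = dip-slip / sin(rake) = 3815 / sin(63°) = 4281 m
rate = 4281 m / 18.3 Ma = 0.000234 m/yr = 234 m/Myr

234 m/Myr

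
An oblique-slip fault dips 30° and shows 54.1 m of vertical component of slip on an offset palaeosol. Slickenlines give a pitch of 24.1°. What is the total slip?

265 m

dip-slip = throw / sin(dip) = 54.1 / sin(30°) = 108.2 m
net slip = dip-slip / sin(rake) = 108.2 / sin(24.1°) = 265 m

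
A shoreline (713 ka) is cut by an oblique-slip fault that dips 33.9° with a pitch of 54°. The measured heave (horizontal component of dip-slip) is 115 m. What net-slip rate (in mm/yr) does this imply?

dip-slip = heave / cos(dip) = 115 / cos(33.9°) = 138.6 m
net slip = dip-slip / sin(rake) = 138.6 / sin(54°) = 171.3 m
rate = 171.3 m / 713 ka = 0.000240 m/yr = 0.240 mm/yr

0.240 mm/yr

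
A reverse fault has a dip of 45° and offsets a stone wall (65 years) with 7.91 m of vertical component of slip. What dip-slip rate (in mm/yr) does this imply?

172 mm/yr

dip-slip = throw / sin(dip) = 7.91 m / sin(45°) = 11.19 m
rate = 11.19 m / 65 years = 0.172 m/yr = 172 mm/yr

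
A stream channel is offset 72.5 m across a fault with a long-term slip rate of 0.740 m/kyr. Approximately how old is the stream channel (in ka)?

age = offset / rate = 72.5 m / (0.740 m/kyr) = 98000 yr = 98 ka

98 ka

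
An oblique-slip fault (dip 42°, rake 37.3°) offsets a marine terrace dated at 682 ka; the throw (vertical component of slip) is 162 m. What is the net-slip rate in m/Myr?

586 m/Myr

dip-slip = throw / sin(dip) = 162 / sin(42°) = 242.1 m
net slip = dip-slip / sin(rake) = 242.1 / sin(37.3°) = 399.5 m
rate = 399.5 m / 682 ka = 0.000586 m/yr = 586 m/Myr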